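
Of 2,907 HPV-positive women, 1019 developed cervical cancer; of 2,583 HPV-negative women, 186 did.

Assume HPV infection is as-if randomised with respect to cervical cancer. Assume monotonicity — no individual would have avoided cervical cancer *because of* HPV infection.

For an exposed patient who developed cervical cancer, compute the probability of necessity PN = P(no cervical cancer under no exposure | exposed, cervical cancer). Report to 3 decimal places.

PN ≈ 0.795

p₁ = P(outcome | exposed) = 1019/2907 = 0.35053
p₀ = P(outcome | unexposed) = 186/2583 = 0.072009
Under exogeneity and monotonicity, PN = (p₁ − p₀) / p₁.
PN = (0.35053 − 0.072009) / 0.35053 = 0.27852 / 0.35053 ≈ 0.7946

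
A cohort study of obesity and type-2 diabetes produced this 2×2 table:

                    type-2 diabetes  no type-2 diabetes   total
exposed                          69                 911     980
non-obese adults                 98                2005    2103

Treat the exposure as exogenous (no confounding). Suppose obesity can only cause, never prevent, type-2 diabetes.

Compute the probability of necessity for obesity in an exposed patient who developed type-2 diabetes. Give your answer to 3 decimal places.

PN ≈ 0.338

p₁ = P(outcome | exposed) = 69/980 = 0.070408
p₀ = P(outcome | unexposed) = 98/2103 = 0.0466
Under exogeneity and monotonicity, PN = (p₁ − p₀) / p₁.
PN = (0.070408 − 0.0466) / 0.070408 = 0.023808 / 0.070408 ≈ 0.3381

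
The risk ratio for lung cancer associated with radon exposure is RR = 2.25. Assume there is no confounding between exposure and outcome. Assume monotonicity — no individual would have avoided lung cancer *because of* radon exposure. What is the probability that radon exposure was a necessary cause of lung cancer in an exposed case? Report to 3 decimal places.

PN ≈ 0.556

Under exogeneity and monotonicity, PN = (RR − 1) / RR = 1 − 1/RR.
PN = (2.25 − 1) / 2.25 = 1.25 / 2.25 ≈ 0.5556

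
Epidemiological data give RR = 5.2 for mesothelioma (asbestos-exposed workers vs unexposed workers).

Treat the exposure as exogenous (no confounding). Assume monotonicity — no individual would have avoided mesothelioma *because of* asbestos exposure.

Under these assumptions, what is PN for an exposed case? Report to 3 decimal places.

PN ≈ 0.808

Under exogeneity and monotonicity, PN = (RR − 1) / RR = 1 − 1/RR.
PN = (5.2 − 1) / 5.2 = 4.2 / 5.2 ≈ 0.8077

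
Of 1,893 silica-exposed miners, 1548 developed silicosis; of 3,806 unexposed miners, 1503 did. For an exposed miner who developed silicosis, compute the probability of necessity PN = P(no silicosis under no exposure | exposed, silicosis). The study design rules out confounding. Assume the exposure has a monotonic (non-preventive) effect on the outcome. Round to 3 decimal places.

p₁ = P(outcome | exposed) = 1548/1893 = 0.81775
p₀ = P(outcome | unexposed) = 1503/3806 = 0.3949
Under exogeneity and monotonicity, PN = (p₁ − p₀) / p₁.
PN = (0.81775 − 0.3949) / 0.81775 = 0.42285 / 0.81775 ≈ 0.5171

PN ≈ 0.517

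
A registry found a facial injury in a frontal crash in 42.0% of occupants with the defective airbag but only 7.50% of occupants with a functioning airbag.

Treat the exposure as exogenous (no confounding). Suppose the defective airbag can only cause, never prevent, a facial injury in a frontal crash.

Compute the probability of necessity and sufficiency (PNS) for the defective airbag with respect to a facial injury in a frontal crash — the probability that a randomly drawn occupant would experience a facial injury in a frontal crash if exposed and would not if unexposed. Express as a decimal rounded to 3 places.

p₁ = 0.42, p₀ = 0.075.
Under exogeneity and monotonicity, PNS = p₁ − p₀.
PNS = 0.42 − 0.075 = 0.345

PNS ≈ 0.345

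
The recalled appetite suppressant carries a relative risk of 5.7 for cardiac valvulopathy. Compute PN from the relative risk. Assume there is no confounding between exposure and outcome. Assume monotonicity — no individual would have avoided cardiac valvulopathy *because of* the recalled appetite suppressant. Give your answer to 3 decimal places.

Under exogeneity and monotonicity, PN = (RR − 1) / RR = 1 − 1/RR.
PN = (5.7 − 1) / 5.7 = 4.7 / 5.7 ≈ 0.8246

PN ≈ 0.825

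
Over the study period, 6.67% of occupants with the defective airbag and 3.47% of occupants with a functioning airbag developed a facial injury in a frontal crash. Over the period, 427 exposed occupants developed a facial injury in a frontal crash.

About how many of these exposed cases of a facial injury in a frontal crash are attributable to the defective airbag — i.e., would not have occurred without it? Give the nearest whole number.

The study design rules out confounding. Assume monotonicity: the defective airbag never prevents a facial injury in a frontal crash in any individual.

about 205 cases

p₁ = 0.0667, p₀ = 0.0347.
PN = (p₁ − p₀)/p₁ = (0.0667 − 0.0347) / 0.0667 ≈ 0.47976.
Attributable cases ≈ PN × (exposed cases) = 0.47976 × 427 ≈ 204.86.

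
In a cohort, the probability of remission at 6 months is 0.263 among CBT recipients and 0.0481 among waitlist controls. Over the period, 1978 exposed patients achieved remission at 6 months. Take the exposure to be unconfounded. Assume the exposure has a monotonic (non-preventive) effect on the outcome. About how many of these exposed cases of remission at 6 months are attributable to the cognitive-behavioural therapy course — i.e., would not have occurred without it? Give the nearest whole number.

about 1616 cases

Let p₁ = 0.263, p₀ = 0.0481.
PN = (p₁ − p₀)/p₁ = (0.263 − 0.0481) / 0.263 ≈ 0.81711.
Attributable cases ≈ PN × (exposed cases) = 0.81711 × 1978 ≈ 1616.24.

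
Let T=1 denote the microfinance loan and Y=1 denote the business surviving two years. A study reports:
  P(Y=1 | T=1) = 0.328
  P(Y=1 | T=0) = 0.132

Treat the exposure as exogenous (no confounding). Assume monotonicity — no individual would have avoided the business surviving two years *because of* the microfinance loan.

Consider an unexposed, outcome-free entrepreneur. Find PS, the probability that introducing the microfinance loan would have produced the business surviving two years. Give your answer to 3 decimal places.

PS ≈ 0.226

Let p₁ = 0.328, p₀ = 0.132.
Under exogeneity and monotonicity, PS = (p₁ − p₀) / (1 − p₀).
PS = (0.328 − 0.132) / (1 − 0.132) = 0.196 / 0.868 ≈ 0.2258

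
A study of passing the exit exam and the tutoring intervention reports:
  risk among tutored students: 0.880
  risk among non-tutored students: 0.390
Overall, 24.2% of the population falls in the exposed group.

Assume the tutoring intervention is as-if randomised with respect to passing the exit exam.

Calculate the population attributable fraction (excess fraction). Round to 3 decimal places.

Let p₁ = 0.88, p₀ = 0.39.
Overall risk P(Y=1) = π·p₁ + (1−π)·p₀ = 0.242×0.88 + 0.758×0.39 = 0.50858.
Under exogeneity, PAF = [P(Y=1) − p₀] / P(Y=1).
PAF = (0.50858 − 0.39) / 0.50858 ≈ 0.2332

PAF ≈ 0.233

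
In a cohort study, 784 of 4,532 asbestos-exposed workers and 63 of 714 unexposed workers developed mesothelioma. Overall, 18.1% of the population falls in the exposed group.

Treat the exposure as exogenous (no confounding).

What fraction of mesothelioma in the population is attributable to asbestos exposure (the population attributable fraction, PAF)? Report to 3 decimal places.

PAF ≈ 0.148

p₁ = P(outcome | exposed) = 784/4532 = 0.17299
p₀ = P(outcome | unexposed) = 63/714 = 0.088235
Overall risk P(Y=1) = π·p₁ + (1−π)·p₀ = 0.181×0.17299 + 0.819×0.088235 = 0.10358.
Under exogeneity, PAF = [P(Y=1) − p₀] / P(Y=1).
PAF = (0.10358 − 0.088235) / 0.10358 ≈ 0.1481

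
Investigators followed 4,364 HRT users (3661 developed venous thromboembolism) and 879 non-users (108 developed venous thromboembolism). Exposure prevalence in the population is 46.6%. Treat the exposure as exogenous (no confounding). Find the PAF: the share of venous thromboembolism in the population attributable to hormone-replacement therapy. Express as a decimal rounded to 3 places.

PAF ≈ 0.731

p₁ = P(outcome | exposed) = 3661/4364 = 0.83891
p₀ = P(outcome | unexposed) = 108/879 = 0.12287
Overall risk P(Y=1) = π·p₁ + (1−π)·p₀ = 0.466×0.83891 + 0.534×0.12287 = 0.45654.
Under exogeneity, PAF = [P(Y=1) − p₀] / P(Y=1).
PAF = (0.45654 − 0.12287) / 0.45654 ≈ 0.7309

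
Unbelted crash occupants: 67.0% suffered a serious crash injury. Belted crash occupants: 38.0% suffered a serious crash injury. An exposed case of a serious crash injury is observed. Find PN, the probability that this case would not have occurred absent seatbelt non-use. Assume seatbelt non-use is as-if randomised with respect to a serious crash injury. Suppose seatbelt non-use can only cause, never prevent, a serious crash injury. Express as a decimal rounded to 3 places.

PN ≈ 0.433

p₁ = 0.67, p₀ = 0.38.
Under exogeneity and monotonicity, PN = (p₁ − p₀) / p₁.
PN = (0.67 − 0.38) / 0.67 = 0.29 / 0.67 ≈ 0.4328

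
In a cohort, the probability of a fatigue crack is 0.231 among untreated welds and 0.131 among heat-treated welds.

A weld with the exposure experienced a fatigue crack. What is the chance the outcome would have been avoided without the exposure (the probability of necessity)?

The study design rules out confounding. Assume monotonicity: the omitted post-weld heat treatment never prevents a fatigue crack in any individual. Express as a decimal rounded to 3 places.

Let p₁ = 0.231, p₀ = 0.131.
Under exogeneity and monotonicity, PN = (p₁ − p₀) / p₁.
PN = (0.231 − 0.131) / 0.231 = 0.1 / 0.231 ≈ 0.4329

PN ≈ 0.433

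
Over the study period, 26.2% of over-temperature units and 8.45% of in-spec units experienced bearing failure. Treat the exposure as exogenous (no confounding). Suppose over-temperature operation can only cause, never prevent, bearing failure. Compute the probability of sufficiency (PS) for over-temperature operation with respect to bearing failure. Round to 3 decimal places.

p₁ = 0.262, p₀ = 0.0845.
Under exogeneity and monotonicity, PS = (p₁ − p₀) / (1 − p₀).
PS = (0.262 − 0.0845) / (1 − 0.0845) = 0.1775 / 0.9155 ≈ 0.1939

PS ≈ 0.194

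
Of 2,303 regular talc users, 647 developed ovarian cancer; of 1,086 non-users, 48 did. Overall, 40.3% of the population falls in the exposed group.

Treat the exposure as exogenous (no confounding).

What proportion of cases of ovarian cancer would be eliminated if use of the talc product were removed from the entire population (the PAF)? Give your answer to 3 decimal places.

PAF ≈ 0.683

p₁ = P(outcome | exposed) = 647/2303 = 0.28094
p₀ = P(outcome | unexposed) = 48/1086 = 0.044199
Overall risk P(Y=1) = π·p₁ + (1−π)·p₀ = 0.403×0.28094 + 0.597×0.044199 = 0.1396.
Under exogeneity, PAF = [P(Y=1) − p₀] / P(Y=1).
PAF = (0.1396 − 0.044199) / 0.1396 ≈ 0.6834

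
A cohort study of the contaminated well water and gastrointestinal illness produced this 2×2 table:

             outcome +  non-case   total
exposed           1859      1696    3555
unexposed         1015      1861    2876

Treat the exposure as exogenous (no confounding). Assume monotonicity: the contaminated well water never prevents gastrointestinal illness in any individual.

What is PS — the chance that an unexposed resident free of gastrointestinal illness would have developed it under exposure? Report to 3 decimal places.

p₁ = P(outcome | exposed) = 1859/3555 = 0.52293
p₀ = P(outcome | unexposed) = 1015/2876 = 0.35292
Under exogeneity and monotonicity, PS = (p₁ − p₀)/(1 − p₀).
PS = (0.52293 − 0.35292) / 0.64708 ≈ 0.2627

PS ≈ 0.263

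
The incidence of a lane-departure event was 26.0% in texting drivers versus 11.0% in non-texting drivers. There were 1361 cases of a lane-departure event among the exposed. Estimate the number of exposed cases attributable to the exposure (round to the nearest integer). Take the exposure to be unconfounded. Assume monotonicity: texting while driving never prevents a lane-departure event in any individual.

p₁ = 0.26, p₀ = 0.11.
PN = (p₁ − p₀)/p₁ = (0.26 − 0.11) / 0.26 ≈ 0.57692.
Attributable cases ≈ PN × (exposed cases) = 0.57692 × 1361 ≈ 785.19.

about 785 cases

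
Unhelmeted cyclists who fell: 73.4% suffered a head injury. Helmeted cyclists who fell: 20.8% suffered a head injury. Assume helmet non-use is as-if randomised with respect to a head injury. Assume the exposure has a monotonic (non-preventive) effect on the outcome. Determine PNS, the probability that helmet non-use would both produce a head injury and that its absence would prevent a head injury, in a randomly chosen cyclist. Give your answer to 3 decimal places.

PNS ≈ 0.526

p₁ = 0.734, p₀ = 0.208.
Under exogeneity and monotonicity, PNS = p₁ − p₀.
PNS = 0.734 − 0.208 = 0.526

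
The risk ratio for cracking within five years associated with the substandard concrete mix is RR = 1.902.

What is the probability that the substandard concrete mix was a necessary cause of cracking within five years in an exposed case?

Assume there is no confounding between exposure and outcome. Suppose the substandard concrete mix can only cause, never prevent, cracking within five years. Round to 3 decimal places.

PN ≈ 0.474

Under exogeneity and monotonicity, PN = (RR − 1) / RR = 1 − 1/RR.
PN = (1.902 − 1) / 1.902 = 0.902 / 1.902 ≈ 0.4742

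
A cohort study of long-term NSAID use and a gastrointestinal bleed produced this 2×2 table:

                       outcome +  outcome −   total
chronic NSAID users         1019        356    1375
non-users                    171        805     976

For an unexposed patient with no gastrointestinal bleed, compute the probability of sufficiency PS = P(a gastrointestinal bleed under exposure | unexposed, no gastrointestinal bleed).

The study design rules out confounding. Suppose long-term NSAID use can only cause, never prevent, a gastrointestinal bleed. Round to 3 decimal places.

p₁ = P(outcome | exposed) = 1019/1375 = 0.74109
p₀ = P(outcome | unexposed) = 171/976 = 0.1752
Under exogeneity and monotonicity, PS = (p₁ − p₀) / (1 − p₀).
PS = (0.74109 − 0.1752) / (1 − 0.1752) = 0.56589 / 0.8248 ≈ 0.6861

PS ≈ 0.686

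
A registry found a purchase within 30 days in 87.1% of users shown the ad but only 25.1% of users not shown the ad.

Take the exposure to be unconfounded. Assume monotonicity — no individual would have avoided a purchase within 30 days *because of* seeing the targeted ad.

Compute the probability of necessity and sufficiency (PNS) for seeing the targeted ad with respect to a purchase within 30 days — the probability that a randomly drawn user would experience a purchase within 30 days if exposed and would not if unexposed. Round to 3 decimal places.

PNS ≈ 0.620

p₁ = 0.871, p₀ = 0.251.
Under exogeneity and monotonicity, PNS = p₁ − p₀.
PNS = 0.871 − 0.251 = 0.62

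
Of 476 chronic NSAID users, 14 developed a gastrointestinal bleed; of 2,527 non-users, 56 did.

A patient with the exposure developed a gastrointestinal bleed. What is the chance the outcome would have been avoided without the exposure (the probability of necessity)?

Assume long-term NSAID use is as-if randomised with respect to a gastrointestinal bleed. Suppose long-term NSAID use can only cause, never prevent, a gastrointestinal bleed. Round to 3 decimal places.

PN ≈ 0.247

p₁ = P(outcome | exposed) = 14/476 = 0.029412
p₀ = P(outcome | unexposed) = 56/2527 = 0.022161
Under exogeneity and monotonicity, PN = (p₁ − p₀) / p₁.
PN = (0.029412 − 0.022161) / 0.029412 = 0.0072511 / 0.029412 ≈ 0.2465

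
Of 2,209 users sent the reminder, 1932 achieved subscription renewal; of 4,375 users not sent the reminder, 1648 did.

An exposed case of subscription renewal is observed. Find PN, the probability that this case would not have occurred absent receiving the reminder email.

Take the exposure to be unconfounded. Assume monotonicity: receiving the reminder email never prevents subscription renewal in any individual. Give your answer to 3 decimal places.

p₁ = P(outcome | exposed) = 1932/2209 = 0.8746
p₀ = P(outcome | unexposed) = 1648/4375 = 0.37669
Under exogeneity and monotonicity, PN = (p₁ − p₀) / p₁.
PN = (0.8746 − 0.37669) / 0.8746 = 0.49792 / 0.8746 ≈ 0.5693

PN ≈ 0.569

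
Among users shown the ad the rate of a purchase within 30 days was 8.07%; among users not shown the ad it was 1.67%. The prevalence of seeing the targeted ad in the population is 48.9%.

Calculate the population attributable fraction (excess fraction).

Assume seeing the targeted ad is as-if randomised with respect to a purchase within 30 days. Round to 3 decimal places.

p₁ = 0.0807, p₀ = 0.0167.
Overall risk P(Y=1) = π·p₁ + (1−π)·p₀ = 0.489×0.0807 + 0.511×0.0167 = 0.047996.
Under exogeneity, PAF = [P(Y=1) − p₀] / P(Y=1).
PAF = (0.047996 − 0.0167) / 0.047996 ≈ 0.6521

PAF ≈ 0.652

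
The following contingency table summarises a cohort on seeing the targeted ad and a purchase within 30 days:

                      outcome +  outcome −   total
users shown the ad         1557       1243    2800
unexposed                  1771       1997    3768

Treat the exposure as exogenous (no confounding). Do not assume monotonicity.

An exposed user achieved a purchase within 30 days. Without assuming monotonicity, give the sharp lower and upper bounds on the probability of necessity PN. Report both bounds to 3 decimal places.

p₁ = P(outcome | exposed) = 1557/2800 = 0.55607
p₀ = P(outcome | unexposed) = 1771/3768 = 0.47001
Under exogeneity alone the bounds on PN are max{0,(p₁−p₀)/p₁} ≤ PN ≤ min{1,(1−p₀)/p₁}.
  lower = (p₁ − p₀)/p₁ = 0.086061 / 0.55607 ≈ 0.1548
  upper = min{1, (1 − p₀)/p₁} = 0.52999 / 0.55607 ≈ 0.9531

0.155 ≤ PN ≤ 0.953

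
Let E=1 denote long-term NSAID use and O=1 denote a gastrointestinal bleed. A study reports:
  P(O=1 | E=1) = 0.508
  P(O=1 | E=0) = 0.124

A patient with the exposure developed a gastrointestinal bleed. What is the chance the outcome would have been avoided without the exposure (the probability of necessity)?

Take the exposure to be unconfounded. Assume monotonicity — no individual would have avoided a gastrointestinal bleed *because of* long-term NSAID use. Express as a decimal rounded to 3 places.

Let p₁ = 0.508, p₀ = 0.124.
Under exogeneity and monotonicity, PN = (p₁ − p₀) / p₁.
PN = (0.508 − 0.124) / 0.508 = 0.384 / 0.508 ≈ 0.7559

PN ≈ 0.756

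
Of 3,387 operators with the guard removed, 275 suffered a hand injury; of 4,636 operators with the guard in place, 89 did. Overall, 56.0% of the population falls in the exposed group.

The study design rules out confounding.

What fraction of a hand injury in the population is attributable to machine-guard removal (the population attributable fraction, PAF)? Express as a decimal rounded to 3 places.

p₁ = P(outcome | exposed) = 275/3387 = 0.081193
p₀ = P(outcome | unexposed) = 89/4636 = 0.019198
Overall risk P(Y=1) = π·p₁ + (1−π)·p₀ = 0.56×0.081193 + 0.44×0.019198 = 0.053915.
Under exogeneity, PAF = [P(Y=1) − p₀] / P(Y=1).
PAF = (0.053915 − 0.019198) / 0.053915 ≈ 0.6439

PAF ≈ 0.644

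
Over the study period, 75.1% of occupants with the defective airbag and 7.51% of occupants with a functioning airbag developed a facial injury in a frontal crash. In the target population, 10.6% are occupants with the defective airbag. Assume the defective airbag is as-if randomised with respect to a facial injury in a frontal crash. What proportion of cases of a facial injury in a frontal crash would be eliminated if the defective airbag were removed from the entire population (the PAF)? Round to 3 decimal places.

p₁ = 0.751, p₀ = 0.0751.
Overall risk P(Y=1) = π·p₁ + (1−π)·p₀ = 0.106×0.751 + 0.894×0.0751 = 0.14675.
Under exogeneity, PAF = [P(Y=1) − p₀] / P(Y=1).
PAF = (0.14675 − 0.0751) / 0.14675 ≈ 0.4882

PAF ≈ 0.488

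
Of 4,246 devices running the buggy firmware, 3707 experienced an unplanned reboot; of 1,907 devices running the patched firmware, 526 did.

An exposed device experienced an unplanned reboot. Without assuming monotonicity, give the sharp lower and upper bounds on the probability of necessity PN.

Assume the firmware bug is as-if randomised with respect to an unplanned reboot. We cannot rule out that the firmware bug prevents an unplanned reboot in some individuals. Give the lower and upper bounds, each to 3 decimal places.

0.684 ≤ PN ≤ 0.829

p₁ = P(outcome | exposed) = 3707/4246 = 0.87306
p₀ = P(outcome | unexposed) = 526/1907 = 0.27583
Under exogeneity alone the bounds on PN are max{0,(p₁−p₀)/p₁} ≤ PN ≤ min{1,(1−p₀)/p₁}.
  lower = (p₁ − p₀)/p₁ = 0.59723 / 0.87306 ≈ 0.6841
  upper = min{1, (1 − p₀)/p₁} = 0.72417 / 0.87306 ≈ 0.8295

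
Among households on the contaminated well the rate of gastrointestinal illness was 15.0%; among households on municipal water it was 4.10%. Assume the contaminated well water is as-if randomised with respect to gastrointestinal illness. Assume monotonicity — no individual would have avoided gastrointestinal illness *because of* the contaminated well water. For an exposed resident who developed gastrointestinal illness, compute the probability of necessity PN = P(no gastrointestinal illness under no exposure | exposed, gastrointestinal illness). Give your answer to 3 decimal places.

PN ≈ 0.727

p₁ = 0.15, p₀ = 0.041.
Under exogeneity and monotonicity, PN = (p₁ − p₀) / p₁.
PN = (0.15 − 0.041) / 0.15 = 0.109 / 0.15 ≈ 0.7267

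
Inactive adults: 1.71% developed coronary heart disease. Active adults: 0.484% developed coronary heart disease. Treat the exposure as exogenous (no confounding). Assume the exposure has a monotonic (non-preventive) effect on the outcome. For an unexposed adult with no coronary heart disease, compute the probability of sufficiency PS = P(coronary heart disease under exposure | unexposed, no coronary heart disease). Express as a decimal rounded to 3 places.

PS ≈ 0.012

p₁ = 0.0171, p₀ = 0.00484.
Under exogeneity and monotonicity, PS = (p₁ − p₀) / (1 − p₀).
PS = (0.0171 − 0.00484) / (1 − 0.00484) = 0.01226 / 0.99516 ≈ 0.0123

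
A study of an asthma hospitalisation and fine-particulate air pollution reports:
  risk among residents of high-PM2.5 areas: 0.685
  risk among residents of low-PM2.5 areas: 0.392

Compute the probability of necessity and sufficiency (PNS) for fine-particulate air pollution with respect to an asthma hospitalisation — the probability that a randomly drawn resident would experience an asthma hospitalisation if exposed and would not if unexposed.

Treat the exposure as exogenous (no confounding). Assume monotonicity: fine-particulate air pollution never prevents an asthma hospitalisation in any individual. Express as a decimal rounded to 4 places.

Let p₁ = 0.685, p₀ = 0.392.
Under exogeneity and monotonicity, PNS = p₁ − p₀.
PNS = 0.685 − 0.392 = 0.293

PNS ≈ 0.2930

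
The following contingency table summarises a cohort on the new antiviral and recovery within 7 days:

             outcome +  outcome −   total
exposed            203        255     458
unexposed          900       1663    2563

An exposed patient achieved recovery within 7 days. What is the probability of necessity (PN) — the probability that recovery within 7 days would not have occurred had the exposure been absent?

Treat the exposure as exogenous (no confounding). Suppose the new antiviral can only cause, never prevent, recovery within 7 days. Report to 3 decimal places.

PN ≈ 0.208

p₁ = P(outcome | exposed) = 203/458 = 0.44323
p₀ = P(outcome | unexposed) = 900/2563 = 0.35115
Under exogeneity and monotonicity, PN = (p₁ − p₀)/p₁.
PN = (0.44323 − 0.35115) / 0.44323 ≈ 0.2077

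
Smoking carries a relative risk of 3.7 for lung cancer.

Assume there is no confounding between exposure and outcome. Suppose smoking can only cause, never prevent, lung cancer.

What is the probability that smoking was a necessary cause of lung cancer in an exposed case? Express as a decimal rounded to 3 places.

Under exogeneity and monotonicity, PN = (RR − 1) / RR = 1 − 1/RR.
PN = (3.7 − 1) / 3.7 = 2.7 / 3.7 ≈ 0.7297

PN ≈ 0.730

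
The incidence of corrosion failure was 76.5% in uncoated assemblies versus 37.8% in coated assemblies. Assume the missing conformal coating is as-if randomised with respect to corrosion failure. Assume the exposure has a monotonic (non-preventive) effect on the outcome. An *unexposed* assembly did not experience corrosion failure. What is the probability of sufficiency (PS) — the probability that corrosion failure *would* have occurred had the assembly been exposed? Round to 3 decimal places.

p₁ = 0.765, p₀ = 0.378.
Under exogeneity and monotonicity, PS = (p₁ − p₀) / (1 − p₀).
PS = (0.765 − 0.378) / (1 − 0.378) = 0.387 / 0.622 ≈ 0.6222

PS ≈ 0.622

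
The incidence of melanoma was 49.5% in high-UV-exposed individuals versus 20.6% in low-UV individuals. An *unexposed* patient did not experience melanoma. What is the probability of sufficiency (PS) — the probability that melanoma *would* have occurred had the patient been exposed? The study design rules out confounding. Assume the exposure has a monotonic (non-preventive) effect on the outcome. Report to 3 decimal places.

PS ≈ 0.364

p₁ = 0.495, p₀ = 0.206.
Under exogeneity and monotonicity, PS = (p₁ − p₀) / (1 − p₀).
PS = (0.495 − 0.206) / (1 − 0.206) = 0.289 / 0.794 ≈ 0.3640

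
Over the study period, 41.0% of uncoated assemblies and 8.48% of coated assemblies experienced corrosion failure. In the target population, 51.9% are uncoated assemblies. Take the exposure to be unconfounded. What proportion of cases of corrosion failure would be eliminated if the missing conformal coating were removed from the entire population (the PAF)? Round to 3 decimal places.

p₁ = 0.41, p₀ = 0.0848.
Overall risk P(Y=1) = π·p₁ + (1−π)·p₀ = 0.519×0.41 + 0.481×0.0848 = 0.25358.
Under exogeneity, PAF = [P(Y=1) − p₀] / P(Y=1).
PAF = (0.25358 − 0.0848) / 0.25358 ≈ 0.6656

PAF ≈ 0.666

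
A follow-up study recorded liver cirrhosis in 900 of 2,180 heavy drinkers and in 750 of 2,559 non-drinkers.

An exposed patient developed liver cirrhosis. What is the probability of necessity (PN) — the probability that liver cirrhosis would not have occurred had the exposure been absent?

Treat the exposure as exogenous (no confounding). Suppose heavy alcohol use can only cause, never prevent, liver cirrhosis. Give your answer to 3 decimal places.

p₁ = P(outcome | exposed) = 900/2180 = 0.41284
p₀ = P(outcome | unexposed) = 750/2559 = 0.29308
Under exogeneity and monotonicity, PN = (p₁ − p₀) / p₁.
PN = (0.41284 − 0.29308) / 0.41284 = 0.11976 / 0.41284 ≈ 0.2901

PN ≈ 0.290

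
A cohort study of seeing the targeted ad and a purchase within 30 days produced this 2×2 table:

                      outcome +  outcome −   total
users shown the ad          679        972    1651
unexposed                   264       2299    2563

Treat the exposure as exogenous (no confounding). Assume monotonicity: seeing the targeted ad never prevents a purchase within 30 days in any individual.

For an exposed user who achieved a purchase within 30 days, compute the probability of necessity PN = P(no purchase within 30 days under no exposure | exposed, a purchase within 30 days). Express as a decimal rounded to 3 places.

p₁ = P(outcome | exposed) = 679/1651 = 0.41127
p₀ = P(outcome | unexposed) = 264/2563 = 0.103
Under exogeneity and monotonicity, PN = (p₁ − p₀) / p₁.
PN = (0.41127 − 0.103) / 0.41127 = 0.30826 / 0.41127 ≈ 0.7495

PN ≈ 0.750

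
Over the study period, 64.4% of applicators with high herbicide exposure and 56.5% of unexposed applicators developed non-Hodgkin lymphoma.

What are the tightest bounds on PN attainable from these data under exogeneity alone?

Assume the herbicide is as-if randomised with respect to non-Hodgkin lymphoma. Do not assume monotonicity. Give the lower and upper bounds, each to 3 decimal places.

p₁ = 0.644, p₀ = 0.565.
Under exogeneity alone the bounds on PN are max{0,(p₁−p₀)/p₁} ≤ PN ≤ min{1,(1−p₀)/p₁}.
  lower = (p₁ − p₀)/p₁ = 0.079 / 0.644 ≈ 0.1227
  upper = min{1, (1 − p₀)/p₁} = 0.435 / 0.644 ≈ 0.6755

0.123 ≤ PN ≤ 0.675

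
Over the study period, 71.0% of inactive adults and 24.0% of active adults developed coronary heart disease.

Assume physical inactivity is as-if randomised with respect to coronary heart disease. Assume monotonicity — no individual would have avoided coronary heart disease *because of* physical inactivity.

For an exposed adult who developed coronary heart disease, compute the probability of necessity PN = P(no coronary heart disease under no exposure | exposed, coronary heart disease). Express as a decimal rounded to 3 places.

PN ≈ 0.662

p₁ = 0.71, p₀ = 0.24.
Under exogeneity and monotonicity, PN = (p₁ − p₀) / p₁.
PN = (0.71 − 0.24) / 0.71 = 0.47 / 0.71 ≈ 0.6620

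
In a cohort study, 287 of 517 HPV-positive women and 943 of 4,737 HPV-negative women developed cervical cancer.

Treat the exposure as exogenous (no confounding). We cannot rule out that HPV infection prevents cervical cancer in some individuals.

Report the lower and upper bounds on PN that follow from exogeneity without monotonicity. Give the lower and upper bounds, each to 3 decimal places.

0.641 ≤ PN ≤ 1.000

p₁ = P(outcome | exposed) = 287/517 = 0.55513
p₀ = P(outcome | unexposed) = 943/4737 = 0.19907
Under exogeneity alone the bounds on PN are max{0,(p₁−p₀)/p₁} ≤ PN ≤ min{1,(1−p₀)/p₁}.
  lower = (p₁ − p₀)/p₁ = 0.35605 / 0.55513 ≈ 0.6414
  upper = min{1, (1 − p₀)/p₁} = 0.80093 / 0.55513 ≈ 1.4428 → capped at 1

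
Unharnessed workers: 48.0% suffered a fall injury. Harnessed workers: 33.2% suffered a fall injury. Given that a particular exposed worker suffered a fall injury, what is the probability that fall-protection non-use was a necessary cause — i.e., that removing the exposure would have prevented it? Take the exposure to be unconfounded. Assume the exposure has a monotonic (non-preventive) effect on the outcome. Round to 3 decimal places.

PN ≈ 0.308

p₁ = 0.48, p₀ = 0.332.
Under exogeneity and monotonicity, PN = (p₁ − p₀) / p₁.
PN = (0.48 − 0.332) / 0.48 = 0.148 / 0.48 ≈ 0.3083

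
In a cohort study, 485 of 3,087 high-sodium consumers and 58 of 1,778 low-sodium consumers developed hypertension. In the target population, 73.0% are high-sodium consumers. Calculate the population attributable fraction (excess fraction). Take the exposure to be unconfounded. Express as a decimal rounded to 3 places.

p₁ = P(outcome | exposed) = 485/3087 = 0.15711
p₀ = P(outcome | unexposed) = 58/1778 = 0.032621
Overall risk P(Y=1) = π·p₁ + (1−π)·p₀ = 0.73×0.15711 + 0.27×0.032621 = 0.1235.
Under exogeneity, PAF = [P(Y=1) − p₀] / P(Y=1).
PAF = (0.1235 − 0.032621) / 0.1235 ≈ 0.7359

PAF ≈ 0.736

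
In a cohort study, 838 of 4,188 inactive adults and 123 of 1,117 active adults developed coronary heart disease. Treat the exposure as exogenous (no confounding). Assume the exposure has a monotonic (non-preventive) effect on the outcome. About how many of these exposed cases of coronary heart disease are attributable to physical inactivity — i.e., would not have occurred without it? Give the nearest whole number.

p₁ = P(outcome | exposed) = 838/4188 = 0.2001
p₀ = P(outcome | unexposed) = 123/1117 = 0.11012
PN = (p₁ − p₀)/p₁ = (0.2001 − 0.11012) / 0.2001 ≈ 0.44968.
Attributable cases ≈ PN × (exposed cases) = 0.44968 × 838 ≈ 376.83.

about 377 cases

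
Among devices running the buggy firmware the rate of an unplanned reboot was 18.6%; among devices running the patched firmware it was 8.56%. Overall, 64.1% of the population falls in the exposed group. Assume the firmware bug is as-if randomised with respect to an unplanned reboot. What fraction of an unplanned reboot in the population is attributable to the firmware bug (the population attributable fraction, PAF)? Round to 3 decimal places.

PAF ≈ 0.429

p₁ = 0.186, p₀ = 0.0856.
Overall risk P(Y=1) = π·p₁ + (1−π)·p₀ = 0.641×0.186 + 0.359×0.0856 = 0.14996.
Under exogeneity, PAF = [P(Y=1) − p₀] / P(Y=1).
PAF = (0.14996 − 0.0856) / 0.14996 ≈ 0.4292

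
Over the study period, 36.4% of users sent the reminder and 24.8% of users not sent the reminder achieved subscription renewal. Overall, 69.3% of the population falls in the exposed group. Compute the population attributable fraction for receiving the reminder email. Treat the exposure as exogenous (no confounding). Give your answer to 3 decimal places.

PAF ≈ 0.245

p₁ = 0.364, p₀ = 0.248.
Overall risk P(Y=1) = π·p₁ + (1−π)·p₀ = 0.693×0.364 + 0.307×0.248 = 0.32839.
Under exogeneity, PAF = [P(Y=1) − p₀] / P(Y=1).
PAF = (0.32839 − 0.248) / 0.32839 ≈ 0.2448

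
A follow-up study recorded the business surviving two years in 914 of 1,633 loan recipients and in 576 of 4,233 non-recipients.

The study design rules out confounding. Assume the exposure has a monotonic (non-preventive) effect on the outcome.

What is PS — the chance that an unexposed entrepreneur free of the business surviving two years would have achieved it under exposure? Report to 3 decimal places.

p₁ = P(outcome | exposed) = 914/1633 = 0.55971
p₀ = P(outcome | unexposed) = 576/4233 = 0.13607
Under exogeneity and monotonicity, PS = (p₁ − p₀) / (1 − p₀).
PS = (0.55971 − 0.13607) / (1 − 0.13607) = 0.42363 / 0.86393 ≈ 0.4904

PS ≈ 0.490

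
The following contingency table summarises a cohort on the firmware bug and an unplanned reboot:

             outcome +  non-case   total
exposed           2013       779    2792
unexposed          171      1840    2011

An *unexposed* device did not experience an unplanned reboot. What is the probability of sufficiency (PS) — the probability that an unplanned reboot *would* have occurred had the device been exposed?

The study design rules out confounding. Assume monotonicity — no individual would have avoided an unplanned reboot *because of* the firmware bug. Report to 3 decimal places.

PS ≈ 0.695

p₁ = P(outcome | exposed) = 2013/2792 = 0.72099
p₀ = P(outcome | unexposed) = 171/2011 = 0.085032
Under exogeneity and monotonicity, PS = (p₁ − p₀) / (1 − p₀).
PS = (0.72099 − 0.085032) / (1 − 0.085032) = 0.63596 / 0.91497 ≈ 0.6951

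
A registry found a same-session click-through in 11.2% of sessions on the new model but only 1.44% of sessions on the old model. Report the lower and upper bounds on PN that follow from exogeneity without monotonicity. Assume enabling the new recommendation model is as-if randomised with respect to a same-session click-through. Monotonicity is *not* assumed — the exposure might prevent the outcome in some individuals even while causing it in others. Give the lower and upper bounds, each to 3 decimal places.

0.871 ≤ PN ≤ 1.000

p₁ = 0.112, p₀ = 0.0144.
Under exogeneity alone the bounds on PN are max{0,(p₁−p₀)/p₁} ≤ PN ≤ min{1,(1−p₀)/p₁}.
  lower = (p₁ − p₀)/p₁ = 0.0976 / 0.112 ≈ 0.8714
  upper = min{1, (1 − p₀)/p₁} = 0.9856 / 0.112 ≈ 8.8000 → capped at 1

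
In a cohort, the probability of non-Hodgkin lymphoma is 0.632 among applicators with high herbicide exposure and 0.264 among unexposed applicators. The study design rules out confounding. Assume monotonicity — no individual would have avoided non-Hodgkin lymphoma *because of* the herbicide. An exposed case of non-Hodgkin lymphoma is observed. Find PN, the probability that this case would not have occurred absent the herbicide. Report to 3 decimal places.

Let p₁ = 0.632, p₀ = 0.264.
Under exogeneity and monotonicity, PN = (p₁ − p₀) / p₁.
PN = (0.632 − 0.264) / 0.632 = 0.368 / 0.632 ≈ 0.5823

PN ≈ 0.582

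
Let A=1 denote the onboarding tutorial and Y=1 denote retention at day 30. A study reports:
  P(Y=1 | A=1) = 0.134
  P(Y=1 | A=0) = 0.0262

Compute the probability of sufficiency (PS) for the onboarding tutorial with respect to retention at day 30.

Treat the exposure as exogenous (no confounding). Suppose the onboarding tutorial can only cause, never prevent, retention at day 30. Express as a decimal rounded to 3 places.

PS ≈ 0.111

Let p₁ = 0.134, p₀ = 0.0262.
Under exogeneity and monotonicity, PS = (p₁ − p₀) / (1 − p₀).
PS = (0.134 − 0.0262) / (1 − 0.0262) = 0.1078 / 0.9738 ≈ 0.1107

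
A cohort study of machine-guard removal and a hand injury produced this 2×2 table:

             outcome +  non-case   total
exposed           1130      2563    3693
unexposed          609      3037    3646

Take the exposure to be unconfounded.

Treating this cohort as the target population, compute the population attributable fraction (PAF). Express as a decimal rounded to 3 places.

PAF ≈ 0.295

p₁ = P(outcome | exposed) = 1130/3693 = 0.30598
p₀ = P(outcome | unexposed) = 609/3646 = 0.16703
Exposure prevalence π = 3693/7339 = 0.5032; overall risk P(Y=1) = 0.23695.
Under exogeneity, PAF = [P(Y=1) − p₀]/P(Y=1).
PAF = (0.23695 − 0.16703) / 0.23695 ≈ 0.2951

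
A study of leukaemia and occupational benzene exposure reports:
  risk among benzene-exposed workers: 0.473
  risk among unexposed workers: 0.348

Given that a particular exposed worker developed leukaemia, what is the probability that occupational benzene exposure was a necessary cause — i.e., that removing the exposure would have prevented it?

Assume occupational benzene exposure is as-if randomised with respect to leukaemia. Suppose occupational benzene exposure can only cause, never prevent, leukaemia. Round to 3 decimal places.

PN ≈ 0.264

Let p₁ = 0.473, p₀ = 0.348.
Under exogeneity and monotonicity, PN = (p₁ − p₀) / p₁.
PN = (0.473 − 0.348) / 0.473 = 0.125 / 0.473 ≈ 0.2643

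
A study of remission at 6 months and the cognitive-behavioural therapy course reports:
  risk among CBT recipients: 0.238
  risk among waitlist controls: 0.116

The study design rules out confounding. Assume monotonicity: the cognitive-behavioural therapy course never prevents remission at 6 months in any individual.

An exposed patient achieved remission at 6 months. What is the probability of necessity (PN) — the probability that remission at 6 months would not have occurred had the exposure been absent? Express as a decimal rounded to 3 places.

Let p₁ = 0.238, p₀ = 0.116.
Under exogeneity and monotonicity, PN = (p₁ − p₀) / p₁.
PN = (0.238 − 0.116) / 0.238 = 0.122 / 0.238 ≈ 0.5126

PN ≈ 0.513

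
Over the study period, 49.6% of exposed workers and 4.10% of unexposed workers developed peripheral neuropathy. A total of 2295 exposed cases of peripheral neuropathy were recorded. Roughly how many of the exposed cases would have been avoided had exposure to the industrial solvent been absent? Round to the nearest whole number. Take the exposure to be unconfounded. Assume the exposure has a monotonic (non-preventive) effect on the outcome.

p₁ = 0.496, p₀ = 0.041.
PN = (p₁ − p₀)/p₁ = (0.496 − 0.041) / 0.496 ≈ 0.91734.
Attributable cases ≈ PN × (exposed cases) = 0.91734 × 2295 ≈ 2105.29.

about 2105 cases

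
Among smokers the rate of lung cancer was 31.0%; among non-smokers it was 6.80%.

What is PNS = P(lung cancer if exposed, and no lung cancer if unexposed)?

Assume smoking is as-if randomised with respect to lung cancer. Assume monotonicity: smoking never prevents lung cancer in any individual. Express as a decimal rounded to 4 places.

PNS ≈ 0.2420

p₁ = 0.31, p₀ = 0.068.
Under exogeneity and monotonicity, PNS = p₁ − p₀.
PNS = 0.31 − 0.068 = 0.242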